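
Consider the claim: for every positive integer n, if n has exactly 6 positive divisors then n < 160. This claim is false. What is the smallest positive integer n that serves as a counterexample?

n = 164

We need the least positive integer n for which n has exactly 6 positive divisors but the claim fails.
The first 22 eligible values, up to n = 153, all satisfy the conclusion.
n = 164: τ(164) = 6; 164 ≥ 160.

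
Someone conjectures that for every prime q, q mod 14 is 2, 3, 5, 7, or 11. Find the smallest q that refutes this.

A counterexample is any prime q such that the claim fails; we check each in order.
For q = 2, 3, 5, 7, 11 the conclusion holds.
q = 13: 13 mod 14 = 13 — not in {2, 3, 5, 7, 11}.

q = 13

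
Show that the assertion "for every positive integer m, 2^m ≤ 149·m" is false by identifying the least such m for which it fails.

The first 10 eligible values, up to m = 10, all satisfy the conclusion.
m = 11: 2^m = 2048 and 149·m = 1639, so 2048 > 1639.
Hence m = 11 is a counterexample.

m = 11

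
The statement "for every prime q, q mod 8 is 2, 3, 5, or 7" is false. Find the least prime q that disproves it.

q = 17

Check each prime q in order until the claim fails.
q = 2: 2 mod 8 = 2.
q = 3: 3 mod 8 = 3.
q = 5: 5 mod 8 = 5.
q = 7: 7 mod 8 = 7.
q = 11: 11 mod 8 = 3.
q = 13: 13 mod 8 = 5.
q = 17: 17 mod 8 = 1 — not in {2, 3, 5, 7}.
Hence q = 17 is a counterexample.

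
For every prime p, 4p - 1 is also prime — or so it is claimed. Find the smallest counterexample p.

p = 7

We need the least prime p for which 4p - 1 is not prime.
For p = 2, 3, 5 the conclusion holds.
p = 7: 4p - 1 = 27 = 3 × 9, not prime.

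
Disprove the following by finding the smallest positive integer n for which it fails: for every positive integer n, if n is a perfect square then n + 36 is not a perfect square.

Check each positive integer n in order until n is a perfect square but n + 36 is a perfect square.
For n = 1, 4, 9, 16, 25, 36, 49 the conclusion holds.
n = 64: 64 = 8² and 64 + 36 = 100 = 10².
So n = 64 is the smallest counterexample.

n = 64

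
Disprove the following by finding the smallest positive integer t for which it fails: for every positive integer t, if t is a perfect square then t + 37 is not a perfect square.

A counterexample is any positive integer t such that t is a perfect square but t + 37 is a perfect square; we check each in order.
The first 17 eligible values, up to t = 289, all satisfy the conclusion.
t = 324: 324 = 18² and 324 + 37 = 361 = 19².
So t = 324 is the smallest counterexample.

t = 324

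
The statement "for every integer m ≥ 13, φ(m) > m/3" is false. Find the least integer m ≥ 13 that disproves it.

We need the least integer m ≥ 13 for which the claim fails.
For m = 13, 14, 15, 16, 17 the conclusion holds.
m = 18: φ(18) = 6 and 18/3 = 6, so φ(18) ≤ 18/3.
So m = 18 is the smallest counterexample.

m = 18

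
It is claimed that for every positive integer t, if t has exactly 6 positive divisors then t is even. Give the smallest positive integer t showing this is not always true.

A counterexample is any positive integer t such that t has exactly 6 positive divisors but t is odd; we check each in order.
For t = 12, 18, 20, 28, 32, 44 the conclusion holds.
t = 45: divisors of 45: 1, 3, 5, 9, 15, 45; 45 is odd.
Thus t = 45 disproves the claim, and no smaller t works.

t = 45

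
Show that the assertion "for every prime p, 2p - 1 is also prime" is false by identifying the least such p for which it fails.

A counterexample is any prime p such that 2p - 1 is not prime; we check each in order.
p = 2: 2p - 1 = 3, prime.
p = 3: 2p - 1 = 5, prime.
p = 5: 2p - 1 = 9 = 3 × 3, not prime.
Hence p = 5 is a counterexample.

p = 5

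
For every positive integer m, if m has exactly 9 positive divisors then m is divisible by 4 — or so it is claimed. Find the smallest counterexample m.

m = 225

m = 36: τ(36) = 9; 36 mod 4 = 0.
m = 100: τ(100) = 9; 100 mod 4 = 0.
m = 196: τ(196) = 9; 196 mod 4 = 0.
m = 225: τ(225) = 9; 225 mod 4 = 1.
So m = 225 is the smallest counterexample.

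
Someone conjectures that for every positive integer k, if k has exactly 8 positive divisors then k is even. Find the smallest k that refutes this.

We need the least positive integer k for which k has exactly 8 positive divisors but k is odd.
The first 12 eligible values, up to k = 104, all satisfy the conclusion.
k = 105: divisors of 105: 1, 3, 5, 7, 15, 21, 35, 105; 105 is odd.

k = 105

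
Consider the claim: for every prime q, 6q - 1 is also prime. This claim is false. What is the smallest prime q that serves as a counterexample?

q = 11

The first 4 eligible values, up to q = 7, all satisfy the conclusion.
q = 11: 6q - 1 = 65 = 5 × 13, not prime.
Thus q = 11 disproves the claim, and no smaller q works.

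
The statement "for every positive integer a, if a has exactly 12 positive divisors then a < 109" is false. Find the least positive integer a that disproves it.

The first 6 eligible values, up to a = 108, all satisfy the conclusion.
a = 126: τ(126) = 12; 126 ≥ 109.
So a = 126 is the smallest counterexample.

a = 126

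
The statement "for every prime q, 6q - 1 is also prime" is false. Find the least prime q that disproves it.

The first 4 eligible values, up to q = 7, all satisfy the conclusion.
q = 11: 6q - 1 = 65 = 5 × 13, not prime.

q = 11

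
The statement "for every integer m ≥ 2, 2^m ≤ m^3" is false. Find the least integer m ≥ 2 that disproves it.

We need the least integer m ≥ 2 for which 2^m > m^3.
m = 2: 2^m = 4 and m^3 = 8, so 4 ≤ 8.
m = 3: 2^m = 8 and m^3 = 27, so 8 ≤ 27.
m = 4: 2^m = 16 and m^3 = 64, so 16 ≤ 64.
m = 5: 2^m = 32 and m^3 = 125, so 32 ≤ 125.
m = 6: 2^m = 64 and m^3 = 216, so 64 ≤ 216.
m = 7: 2^m = 128 and m^3 = 343, so 128 ≤ 343.
m = 8: 2^m = 256 and m^3 = 512, so 256 ≤ 512.
m = 9: 2^m = 512 and m^3 = 729, so 512 ≤ 729.
m = 10: 2^m = 1024 and m^3 = 1000, so 1024 > 1000.

m = 10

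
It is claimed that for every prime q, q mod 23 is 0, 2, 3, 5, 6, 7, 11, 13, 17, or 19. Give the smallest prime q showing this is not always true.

Check each prime q in order until the claim fails.
For q = 2, 3, 5, 7, 11, 13, 17, 19, 23, 29 the conclusion holds.
q = 31: 31 mod 23 = 8 — not in {0, 2, 3, 5, 6, 7, 11, 13, 17, 19}.

q = 31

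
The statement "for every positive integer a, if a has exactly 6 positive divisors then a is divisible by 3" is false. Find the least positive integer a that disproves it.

a = 20

We need the least positive integer a for which a has exactly 6 positive divisors but a is not divisible by 3.
For a = 12, 18 the conclusion holds.
a = 20: τ(20) = 6; 20 mod 3 = 2.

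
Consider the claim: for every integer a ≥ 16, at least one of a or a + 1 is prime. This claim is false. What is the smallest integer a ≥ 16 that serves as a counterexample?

a = 20

Check each integer a ≥ 16 in order until a, a + 1 are both composite.
For a = 16, 17, 18, 19 the conclusion holds.
a = 20: 20 = 2 × 10; 21 = 3 × 7 — both composite.
So a = 20 is the smallest counterexample.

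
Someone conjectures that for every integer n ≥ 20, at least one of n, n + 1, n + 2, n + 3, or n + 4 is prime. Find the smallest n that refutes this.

n = 24

We need the least integer n ≥ 20 for which n, n + 1, n + 2, n + 3, n + 4 are all composite.
The first 4 eligible values, up to n = 23, all satisfy the conclusion.
n = 24: 24 = 2 × 12; 25 = 5 × 5; 26 = 2 × 13; 27 = 3 × 9; 28 = 2 × 14 — all composite.
Thus n = 24 disproves the claim, and no smaller n works.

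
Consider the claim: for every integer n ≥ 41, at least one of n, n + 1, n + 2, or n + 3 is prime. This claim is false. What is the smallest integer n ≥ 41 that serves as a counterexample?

We need the least integer n ≥ 41 for which n, n + 1, n + 2, n + 3 are all composite.
n = 41: 41 is prime.
n = 42: 43 is prime.
n = 43: 43 is prime.
n = 44: 47 is prime.
n = 45: 47 is prime.
n = 46: 47 is prime.
n = 47: 47 is prime.
n = 48: 48 = 2 × 24; 49 = 7 × 7; 50 = 2 × 25; 51 = 3 × 17 — all composite.
Hence n = 48 is a counterexample.

n = 48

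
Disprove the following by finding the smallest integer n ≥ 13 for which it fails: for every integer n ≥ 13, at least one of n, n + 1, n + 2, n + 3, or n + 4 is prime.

Check each integer n ≥ 13 in order until n, n + 1, n + 2, n + 3, n + 4 are all composite.
The first 11 eligible values, up to n = 23, all satisfy the conclusion.
n = 24: 24 = 2 × 12; 25 = 5 × 5; 26 = 2 × 13; 27 = 3 × 9; 28 = 2 × 14 — all composite.

n = 24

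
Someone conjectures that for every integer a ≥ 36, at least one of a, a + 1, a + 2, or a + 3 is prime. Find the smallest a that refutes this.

Check each integer a ≥ 36 in order until a, a + 1, a + 2, a + 3 are all composite.
For a = 36, 37, 38, 39, …, 45, 46, 47 the conclusion holds.
a = 48: 48 = 2 × 24; 49 = 7 × 7; 50 = 2 × 25; 51 = 3 × 17 — all composite.

a = 48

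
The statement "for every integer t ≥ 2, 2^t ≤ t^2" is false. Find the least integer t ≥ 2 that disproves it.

t = 5

Check each integer t ≥ 2 in order until 2^t > t^2.
t = 2: 2^t = 4 and t^2 = 4, so 4 ≤ 4.
t = 3: 2^t = 8 and t^2 = 9, so 8 ≤ 9.
t = 4: 2^t = 16 and t^2 = 16, so 16 ≤ 16.
t = 5: 2^t = 32 and t^2 = 25, so 32 > 25.
So t = 5 is the smallest counterexample.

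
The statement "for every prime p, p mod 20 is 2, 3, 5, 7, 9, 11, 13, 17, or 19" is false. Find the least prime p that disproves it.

For p = 2, 3, 5, 7, …, 29, 31, 37 the conclusion holds.
p = 41: 41 mod 20 = 1 — not in {2, 3, 5, 7, 9, 11, 13, 17, 19}.

p = 41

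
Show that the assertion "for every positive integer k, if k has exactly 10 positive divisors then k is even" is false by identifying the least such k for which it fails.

We need the least positive integer k for which k has exactly 10 positive divisors but k is odd.
The first 9 eligible values, up to k = 368, all satisfy the conclusion.
k = 405: divisors of 405: 10 divisors; 405 is odd.

k = 405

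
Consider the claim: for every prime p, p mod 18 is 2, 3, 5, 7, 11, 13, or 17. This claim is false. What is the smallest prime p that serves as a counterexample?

Check each prime p in order until the claim fails.
The first 7 eligible values, up to p = 17, all satisfy the conclusion.
p = 19: 19 mod 18 = 1 — not in {2, 3, 5, 7, 11, 13, 17}.

p = 19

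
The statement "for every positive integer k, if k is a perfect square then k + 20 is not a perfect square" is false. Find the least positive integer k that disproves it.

k = 16

A counterexample is any positive integer k such that k is a perfect square but k + 20 is a perfect square; we check each in order.
k = 1: 1 + 20 = 21, not a perfect square.
k = 4: 4 + 20 = 24, not a perfect square.
k = 9: 9 + 20 = 29, not a perfect square.
k = 16: 16 = 4² and 16 + 20 = 36 = 6².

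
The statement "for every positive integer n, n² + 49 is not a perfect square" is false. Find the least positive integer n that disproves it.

The first 23 eligible values, up to n = 23, all satisfy the conclusion.
n = 24: 24² + 49 = 625 = 25², a perfect square.
Thus n = 24 disproves the claim, and no smaller n works.

n = 24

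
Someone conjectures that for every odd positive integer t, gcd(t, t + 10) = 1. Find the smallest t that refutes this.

We need the least odd positive integer t for which gcd(t, t + 10) > 1.
For t = 1, 3 the conclusion holds.
t = 5: gcd(5, 15) = 5.
So t = 5 is the smallest counterexample.

t = 5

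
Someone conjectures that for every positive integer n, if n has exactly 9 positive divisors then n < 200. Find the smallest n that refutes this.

n = 225

We need the least positive integer n for which n has exactly 9 positive divisors but the claim fails.
n = 36: τ(36) = 9; 36 < 200.
n = 100: τ(100) = 9; 100 < 200.
n = 196: τ(196) = 9; 196 < 200.
n = 225: τ(225) = 9; 225 ≥ 200.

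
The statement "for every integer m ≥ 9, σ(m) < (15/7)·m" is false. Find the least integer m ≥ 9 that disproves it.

m = 12

For m = 9, 10, 11 the conclusion holds.
m = 12: σ(12) = 28; 28 ≥ 180/7.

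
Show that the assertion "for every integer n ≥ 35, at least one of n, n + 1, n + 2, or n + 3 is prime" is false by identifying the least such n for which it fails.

n = 48

We need the least integer n ≥ 35 for which n, n + 1, n + 2, n + 3 are all composite.
The first 13 eligible values, up to n = 47, all satisfy the conclusion.
n = 48: 48 = 2 × 24; 49 = 7 × 7; 50 = 2 × 25; 51 = 3 × 17 — all composite.
So n = 48 is the smallest counterexample.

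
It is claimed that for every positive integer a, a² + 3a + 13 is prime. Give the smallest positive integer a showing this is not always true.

a = 9

We need the least positive integer a for which a² + 3a + 13 is not prime.
a = 1: a² + 3a + 13 = 17, prime.
a = 2: a² + 3a + 13 = 23, prime.
a = 3: a² + 3a + 13 = 31, prime.
a = 4: a² + 3a + 13 = 41, prime.
a = 5: a² + 3a + 13 = 53, prime.
a = 6: a² + 3a + 13 = 67, prime.
a = 7: a² + 3a + 13 = 83, prime.
a = 8: a² + 3a + 13 = 101, prime.
a = 9: a² + 3a + 13 = 121 = 11 × 11, composite.
Hence a = 9 is a counterexample.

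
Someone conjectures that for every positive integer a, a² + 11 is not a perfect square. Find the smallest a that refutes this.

The first 4 eligible values, up to a = 4, all satisfy the conclusion.
a = 5: 5² + 11 = 36 = 6², a perfect square.
Thus a = 5 disproves the claim, and no smaller a works.

a = 5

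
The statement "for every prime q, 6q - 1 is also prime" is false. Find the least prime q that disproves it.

We need the least prime q for which 6q - 1 is not prime.
q = 2: 6q - 1 = 11, prime.
q = 3: 6q - 1 = 17, prime.
q = 5: 6q - 1 = 29, prime.
q = 7: 6q - 1 = 41, prime.
q = 11: 6q - 1 = 65 = 5 × 13, not prime.

q = 11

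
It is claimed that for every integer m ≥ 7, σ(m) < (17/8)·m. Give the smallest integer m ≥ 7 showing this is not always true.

A counterexample is any integer m ≥ 7 such that the claim fails; we check each in order.
m = 7: σ(7) = 8; 8 < 119/8.
m = 8: σ(8) = 15; 15 < 17.
m = 9: σ(9) = 13; 13 < 153/8.
m = 10: σ(10) = 18; 18 < 85/4.
m = 11: σ(11) = 12; 12 < 187/8.
m = 12: σ(12) = 28; 28 ≥ 51/2.

m = 12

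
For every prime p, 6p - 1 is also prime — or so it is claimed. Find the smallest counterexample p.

p = 11

The first 4 eligible values, up to p = 7, all satisfy the conclusion.
p = 11: 6p - 1 = 65 = 5 × 13, not prime.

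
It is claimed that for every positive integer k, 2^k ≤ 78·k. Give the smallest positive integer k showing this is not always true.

k = 10

Check each positive integer k in order until 2^k > 78·k.
For k = 1, 2, 3, 4, 5, 6, 7, 8, 9 the conclusion holds.
k = 10: 2^k = 1024 and 78·k = 780, so 1024 > 780.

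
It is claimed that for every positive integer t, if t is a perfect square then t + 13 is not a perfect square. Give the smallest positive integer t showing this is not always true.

t = 36

A counterexample is any positive integer t such that t is a perfect square but t + 13 is a perfect square; we check each in order.
For t = 1, 4, 9, 16, 25 the conclusion holds.
t = 36: 36 = 6² and 36 + 13 = 49 = 7².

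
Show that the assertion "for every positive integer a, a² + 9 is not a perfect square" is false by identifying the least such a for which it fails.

a = 1: 1² + 9 = 10, not a perfect square.
a = 2: 2² + 9 = 13, not a perfect square.
a = 3: 3² + 9 = 18, not a perfect square.
a = 4: 4² + 9 = 25 = 5², a perfect square.
Hence a = 4 is a counterexample.

a = 4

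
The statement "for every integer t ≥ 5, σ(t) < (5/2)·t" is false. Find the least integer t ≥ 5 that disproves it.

We need the least integer t ≥ 5 for which the claim fails.
For t = 5, 6, 7, 8, …, 21, 22, 23 the conclusion holds.
t = 24: σ(24) = 60; 60 ≥ 60.

t = 24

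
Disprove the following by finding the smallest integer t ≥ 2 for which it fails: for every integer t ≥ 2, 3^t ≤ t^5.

t = 11

The first 9 eligible values, up to t = 10, all satisfy the conclusion.
t = 11: 3^t = 177147 and t^5 = 161051, so 177147 > 161051.
So t = 11 is the smallest counterexample.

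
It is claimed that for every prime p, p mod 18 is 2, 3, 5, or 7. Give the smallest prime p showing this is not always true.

We need the least prime p for which the claim fails.
For p = 2, 3, 5, 7 the conclusion holds.
p = 11: 11 mod 18 = 11 — not in {2, 3, 5, 7}.
So p = 11 is the smallest counterexample.

p = 11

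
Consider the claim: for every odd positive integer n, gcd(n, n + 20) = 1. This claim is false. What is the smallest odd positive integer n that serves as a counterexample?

A counterexample is any odd positive integer n such that gcd(n, n + 20) > 1; we check each in order.
For n = 1, 3 the conclusion holds.
n = 5: gcd(5, 25) = 5.
Thus n = 5 disproves the claim, and no smaller n works.

n = 5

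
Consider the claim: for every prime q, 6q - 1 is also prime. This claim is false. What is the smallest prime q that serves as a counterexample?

q = 2: 6q - 1 = 11, prime.
q = 3: 6q - 1 = 17, prime.
q = 5: 6q - 1 = 29, prime.
q = 7: 6q - 1 = 41, prime.
q = 11: 6q - 1 = 65 = 5 × 13, not prime.

q = 11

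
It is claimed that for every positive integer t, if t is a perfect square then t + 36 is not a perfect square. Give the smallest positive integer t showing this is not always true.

t = 64

We need the least positive integer t for which t is a perfect square but t + 36 is a perfect square.
The first 7 eligible values, up to t = 49, all satisfy the conclusion.
t = 64: 64 = 8² and 64 + 36 = 100 = 10².
Thus t = 64 disproves the claim, and no smaller t works.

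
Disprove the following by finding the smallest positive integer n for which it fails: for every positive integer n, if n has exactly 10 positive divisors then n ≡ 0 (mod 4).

A counterexample is any positive integer n such that n has exactly 10 positive divisors but the claim fails; we check each in order.
n = 48: τ(48) = 10; 48 ≡ 0 (mod 4).
n = 80: τ(80) = 10; 80 ≡ 0 (mod 4).
n = 112: τ(112) = 10; 112 ≡ 0 (mod 4).
n = 162: τ(162) = 10; 162 ≡ 2 (mod 4).
So n = 162 is the smallest counterexample.

n = 162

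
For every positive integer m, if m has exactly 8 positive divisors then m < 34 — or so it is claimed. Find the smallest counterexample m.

m = 40

For m = 24, 30 the conclusion holds.
m = 40: τ(40) = 8; 40 ≥ 34.
So m = 40 is the smallest counterexample.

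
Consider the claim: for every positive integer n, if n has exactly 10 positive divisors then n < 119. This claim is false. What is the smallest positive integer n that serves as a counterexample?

Check each positive integer n in order until n has exactly 10 positive divisors but the claim fails.
n = 48: τ(48) = 10; 48 < 119.
n = 80: τ(80) = 10; 80 < 119.
n = 112: τ(112) = 10; 112 < 119.
n = 162: τ(162) = 10; 162 ≥ 119.
Thus n = 162 disproves the claim, and no smaller n works.

n = 162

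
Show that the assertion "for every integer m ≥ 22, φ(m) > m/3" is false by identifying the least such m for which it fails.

Check each integer m ≥ 22 in order until the claim fails.
m = 22: φ(22) = 10 and 22/3 = 22/3, so φ(22) > 22/3.
m = 23: φ(23) = 22 and 23/3 = 23/3, so φ(23) > 23/3.
m = 24: φ(24) = 8 and 24/3 = 8, so φ(24) ≤ 24/3.

m = 24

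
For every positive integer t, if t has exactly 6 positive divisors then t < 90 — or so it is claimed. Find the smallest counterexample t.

t = 92

A counterexample is any positive integer t such that t has exactly 6 positive divisors but the claim fails; we check each in order.
For t = 12, 18, 20, 28, …, 68, 75, 76 the conclusion holds.
t = 92: τ(92) = 6; 92 ≥ 90.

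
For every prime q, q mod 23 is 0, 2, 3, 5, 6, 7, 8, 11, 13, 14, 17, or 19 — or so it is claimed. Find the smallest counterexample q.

For q = 2, 3, 5, 7, …, 29, 31, 37 the conclusion holds.
q = 41: 41 mod 23 = 18 — not in {0, 2, 3, 5, 6, 7, 8, 11, 13, 14, 17, 19}.
So q = 41 is the smallest counterexample.

q = 41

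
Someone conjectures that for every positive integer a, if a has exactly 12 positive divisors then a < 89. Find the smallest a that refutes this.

a = 90

A counterexample is any positive integer a such that a has exactly 12 positive divisors but the claim fails; we check each in order.
a = 60: τ(60) = 12; 60 < 89.
a = 72: τ(72) = 12; 72 < 89.
a = 84: τ(84) = 12; 84 < 89.
a = 90: τ(90) = 12; 90 ≥ 89.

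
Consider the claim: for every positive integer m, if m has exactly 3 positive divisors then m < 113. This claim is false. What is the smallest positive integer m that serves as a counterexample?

m = 121

For m = 4, 9, 25, 49 the conclusion holds.
m = 121: τ(121) = 3; 121 ≥ 113.
Hence m = 121 is a counterexample.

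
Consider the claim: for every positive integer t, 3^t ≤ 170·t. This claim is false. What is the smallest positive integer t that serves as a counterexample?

t = 7

We need the least positive integer t for which 3^t > 170·t.
For t = 1, 2, 3, 4, 5, 6 the conclusion holds.
t = 7: 3^t = 2187 and 170·t = 1190, so 2187 > 1190.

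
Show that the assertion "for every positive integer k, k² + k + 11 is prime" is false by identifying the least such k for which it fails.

A counterexample is any positive integer k such that k² + k + 11 is not prime; we check each in order.
For k = 1, 2, 3, 4, 5, 6, 7, 8, 9 the conclusion holds.
k = 10: k² + k + 11 = 121 = 11 × 11, composite.

k = 10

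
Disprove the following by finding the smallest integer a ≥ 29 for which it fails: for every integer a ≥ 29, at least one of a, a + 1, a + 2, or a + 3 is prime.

a = 29: 29 is prime.
a = 30: 31 is prime.
a = 31: 31 is prime.
a = 32: 32 = 2 × 16; 33 = 3 × 11; 34 = 2 × 17; 35 = 5 × 7 — all composite.
Hence a = 32 is a counterexample.

a = 32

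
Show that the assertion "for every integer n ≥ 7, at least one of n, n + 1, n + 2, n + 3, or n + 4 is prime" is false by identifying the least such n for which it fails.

n = 24

We need the least integer n ≥ 7 for which n, n + 1, n + 2, n + 3, n + 4 are all composite.
The first 17 eligible values, up to n = 23, all satisfy the conclusion.
n = 24: 24 = 2 × 12; 25 = 5 × 5; 26 = 2 × 13; 27 = 3 × 9; 28 = 2 × 14 — all composite.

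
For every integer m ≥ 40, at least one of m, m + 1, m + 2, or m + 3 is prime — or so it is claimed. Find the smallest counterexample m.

m = 40: 41 is prime.
m = 41: 41 is prime.
m = 42: 43 is prime.
m = 43: 43 is prime.
m = 44: 47 is prime.
m = 45: 47 is prime.
m = 46: 47 is prime.
m = 47: 47 is prime.
m = 48: 48 = 2 × 24; 49 = 7 × 7; 50 = 2 × 25; 51 = 3 × 17 — all composite.

m = 48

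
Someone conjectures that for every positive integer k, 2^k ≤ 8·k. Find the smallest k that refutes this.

k = 6

Check each positive integer k in order until 2^k > 8·k.
k = 1: 2^k = 2 and 8·k = 8, so 2 ≤ 8.
k = 2: 2^k = 4 and 8·k = 16, so 4 ≤ 16.
k = 3: 2^k = 8 and 8·k = 24, so 8 ≤ 24.
k = 4: 2^k = 16 and 8·k = 32, so 16 ≤ 32.
k = 5: 2^k = 32 and 8·k = 40, so 32 ≤ 40.
k = 6: 2^k = 64 and 8·k = 48, so 64 > 48.
Thus k = 6 disproves the claim, and no smaller k works.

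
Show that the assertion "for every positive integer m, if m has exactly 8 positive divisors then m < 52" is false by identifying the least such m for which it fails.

m = 54

For m = 24, 30, 40, 42 the conclusion holds.
m = 54: τ(54) = 8; 54 ≥ 52.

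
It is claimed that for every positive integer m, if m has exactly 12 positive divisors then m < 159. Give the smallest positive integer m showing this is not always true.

Check each positive integer m in order until m has exactly 12 positive divisors but the claim fails.
The first 11 eligible values, up to m = 156, all satisfy the conclusion.
m = 160: τ(160) = 12; 160 ≥ 159.

m = 160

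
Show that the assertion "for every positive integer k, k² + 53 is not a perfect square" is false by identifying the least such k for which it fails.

For k = 1, 2, 3, 4, …, 23, 24, 25 the conclusion holds.
k = 26: 26² + 53 = 729 = 27², a perfect square.
Hence k = 26 is a counterexample.

k = 26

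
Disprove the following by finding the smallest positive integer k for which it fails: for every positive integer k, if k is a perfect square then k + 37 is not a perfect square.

k = 324

The first 17 eligible values, up to k = 289, all satisfy the conclusion.
k = 324: 324 = 18² and 324 + 37 = 361 = 19².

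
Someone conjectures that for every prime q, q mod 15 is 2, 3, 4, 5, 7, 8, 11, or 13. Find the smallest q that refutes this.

Check each prime q in order until the claim fails.
For q = 2, 3, 5, 7, 11, 13, 17, 19, 23 the conclusion holds.
q = 29: 29 mod 15 = 14 — not in {2, 3, 4, 5, 7, 8, 11, 13}.
Hence q = 29 is a counterexample.

q = 29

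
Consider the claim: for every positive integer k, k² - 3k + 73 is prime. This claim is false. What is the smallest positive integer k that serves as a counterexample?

k = 4

k = 1: k² - 3k + 73 = 71, prime.
k = 2: k² - 3k + 73 = 71, prime.
k = 3: k² - 3k + 73 = 73, prime.
k = 4: k² - 3k + 73 = 77 = 7 × 11, composite.
Thus k = 4 disproves the claim, and no smaller k works.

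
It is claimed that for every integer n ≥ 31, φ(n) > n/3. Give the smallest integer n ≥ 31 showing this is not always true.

n = 36

We need the least integer n ≥ 31 for which the claim fails.
For n = 31, 32, 33, 34, 35 the conclusion holds.
n = 36: φ(36) = 12 and 36/3 = 12, so φ(36) ≤ 36/3.
So n = 36 is the smallest counterexample.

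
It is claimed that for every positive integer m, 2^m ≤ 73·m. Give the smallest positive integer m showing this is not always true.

m = 10

For m = 1, 2, 3, 4, 5, 6, 7, 8, 9 the conclusion holds.
m = 10: 2^m = 1024 and 73·m = 730, so 1024 > 730.
Thus m = 10 disproves the claim, and no smaller m works.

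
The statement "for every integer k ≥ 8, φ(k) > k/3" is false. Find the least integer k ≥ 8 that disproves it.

Check each integer k ≥ 8 in order until the claim fails.
The first 4 eligible values, up to k = 11, all satisfy the conclusion.
k = 12: φ(12) = 4 and 12/3 = 4, so φ(12) ≤ 12/3.
So k = 12 is the smallest counterexample.

k = 12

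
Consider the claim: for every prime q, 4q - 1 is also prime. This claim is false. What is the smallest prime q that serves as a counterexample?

A counterexample is any prime q such that 4q - 1 is not prime; we check each in order.
q = 2: 4q - 1 = 7, prime.
q = 3: 4q - 1 = 11, prime.
q = 5: 4q - 1 = 19, prime.
q = 7: 4q - 1 = 27 = 3 × 9, not prime.

q = 7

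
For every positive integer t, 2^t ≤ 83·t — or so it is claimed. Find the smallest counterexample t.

The first 9 eligible values, up to t = 9, all satisfy the conclusion.
t = 10: 2^t = 1024 and 83·t = 830, so 1024 > 830.

t = 10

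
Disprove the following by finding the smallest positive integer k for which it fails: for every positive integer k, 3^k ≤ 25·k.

k = 5

Check each positive integer k in order until 3^k > 25·k.
k = 1: 3^k = 3 and 25·k = 25, so 3 ≤ 25.
k = 2: 3^k = 9 and 25·k = 50, so 9 ≤ 50.
k = 3: 3^k = 27 and 25·k = 75, so 27 ≤ 75.
k = 4: 3^k = 81 and 25·k = 100, so 81 ≤ 100.
k = 5: 3^k = 243 and 25·k = 125, so 243 > 125.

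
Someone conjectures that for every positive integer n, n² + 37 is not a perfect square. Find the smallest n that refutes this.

Check each positive integer n in order until n² + 37 is a perfect square.
For n = 1, 2, 3, 4, …, 15, 16, 17 the conclusion holds.
n = 18: 18² + 37 = 361 = 19², a perfect square.
Thus n = 18 disproves the claim, and no smaller n works.

n = 18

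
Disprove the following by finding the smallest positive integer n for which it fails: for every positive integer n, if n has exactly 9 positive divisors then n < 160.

Check each positive integer n in order until n has exactly 9 positive divisors but the claim fails.
n = 36: τ(36) = 9; 36 < 160.
n = 100: τ(100) = 9; 100 < 160.
n = 196: τ(196) = 9; 196 ≥ 160.
Hence n = 196 is a counterexample.

n = 196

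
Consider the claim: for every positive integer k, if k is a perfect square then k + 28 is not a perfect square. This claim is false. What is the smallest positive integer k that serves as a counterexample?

k = 36

Check each positive integer k in order until k is a perfect square but k + 28 is a perfect square.
For k = 1, 4, 9, 16, 25 the conclusion holds.
k = 36: 36 = 6² and 36 + 28 = 64 = 8².
So k = 36 is the smallest counterexample.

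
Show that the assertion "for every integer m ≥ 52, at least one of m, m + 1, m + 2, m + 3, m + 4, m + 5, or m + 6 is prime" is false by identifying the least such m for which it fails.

m = 90

Check each integer m ≥ 52 in order until m, m + 1, m + 2, m + 3, m + 4, m + 5, m + 6 are all composite.
For m = 52, 53, 54, 55, …, 87, 88, 89 the conclusion holds.
m = 90: 90 = 2 × 45; 91 = 7 × 13; 92 = 2 × 46; 93 = 3 × 31; 94 = 2 × 47; 95 = 5 × 19; 96 = 2 × 48 — all composite.
Thus m = 90 disproves the claim, and no smaller m works.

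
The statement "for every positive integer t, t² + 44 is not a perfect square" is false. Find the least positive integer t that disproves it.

t = 10

For t = 1, 2, 3, 4, 5, 6, 7, 8, 9 the conclusion holds.
t = 10: 10² + 44 = 144 = 12², a perfect square.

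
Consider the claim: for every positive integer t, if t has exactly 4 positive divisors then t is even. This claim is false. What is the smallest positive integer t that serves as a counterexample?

A counterexample is any positive integer t such that t has exactly 4 positive divisors but t is odd; we check each in order.
The first 4 eligible values, up to t = 14, all satisfy the conclusion.
t = 15: divisors of 15: 1, 3, 5, 15; 15 is odd.
Thus t = 15 disproves the claim, and no smaller t works.

t = 15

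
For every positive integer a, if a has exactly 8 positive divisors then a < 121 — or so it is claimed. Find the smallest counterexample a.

a = 128

We need the least positive integer a for which a has exactly 8 positive divisors but the claim fails.
For a = 24, 30, 40, 42, …, 105, 110, 114 the conclusion holds.
a = 128: τ(128) = 8; 128 ≥ 121.
Thus a = 128 disproves the claim, and no smaller a works.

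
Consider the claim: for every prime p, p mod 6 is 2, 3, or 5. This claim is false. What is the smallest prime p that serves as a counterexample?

A counterexample is any prime p such that the claim fails; we check each in order.
For p = 2, 3, 5 the conclusion holds.
p = 7: 7 mod 6 = 1 — not in {2, 3, 5}.
So p = 7 is the smallest counterexample.

p = 7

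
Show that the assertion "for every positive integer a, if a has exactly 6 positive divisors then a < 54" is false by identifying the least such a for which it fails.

a = 63

Check each positive integer a in order until a has exactly 6 positive divisors but the claim fails.
The first 9 eligible values, up to a = 52, all satisfy the conclusion.
a = 63: τ(63) = 6; 63 ≥ 54.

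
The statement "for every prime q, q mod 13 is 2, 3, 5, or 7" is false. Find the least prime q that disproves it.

q = 11

We need the least prime q for which the claim fails.
q = 2: 2 mod 13 = 2.
q = 3: 3 mod 13 = 3.
q = 5: 5 mod 13 = 5.
q = 7: 7 mod 13 = 7.
q = 11: 11 mod 13 = 11 — not in {2, 3, 5, 7}.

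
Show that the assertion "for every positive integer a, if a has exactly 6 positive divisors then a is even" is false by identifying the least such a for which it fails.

a = 45

A counterexample is any positive integer a such that a has exactly 6 positive divisors but a is odd; we check each in order.
a = 12: divisors of 12: 1, 2, 3, 4, 6, 12; 12 is even.
a = 18: divisors of 18: 1, 2, 3, 6, 9, 18; 18 is even.
a = 20: divisors of 20: 1, 2, 4, 5, 10, 20; 20 is even.
a = 28: divisors of 28: 1, 2, 4, 7, 14, 28; 28 is even.
a = 32: divisors of 32: 1, 2, 4, 8, 16, 32; 32 is even.
a = 44: divisors of 44: 1, 2, 4, 11, 22, 44; 44 is even.
a = 45: divisors of 45: 1, 3, 5, 9, 15, 45; 45 is odd.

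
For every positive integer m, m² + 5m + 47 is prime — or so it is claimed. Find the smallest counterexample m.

We need the least positive integer m for which m² + 5m + 47 is not prime.
For m = 1, 2, 3, 4, …, 35, 36, 37 the conclusion holds.
m = 38: m² + 5m + 47 = 1681 = 41 × 41, composite.

m = 38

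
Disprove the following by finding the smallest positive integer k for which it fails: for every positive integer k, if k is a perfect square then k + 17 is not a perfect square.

Check each positive integer k in order until k is a perfect square but k + 17 is a perfect square.
The first 7 eligible values, up to k = 49, all satisfy the conclusion.
k = 64: 64 = 8² and 64 + 17 = 81 = 9².
So k = 64 is the smallest counterexample.

k = 64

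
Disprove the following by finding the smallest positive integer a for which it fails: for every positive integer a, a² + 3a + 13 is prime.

a = 9

A counterexample is any positive integer a such that a² + 3a + 13 is not prime; we check each in order.
The first 8 eligible values, up to a = 8, all satisfy the conclusion.
a = 9: a² + 3a + 13 = 121 = 11 × 11, composite.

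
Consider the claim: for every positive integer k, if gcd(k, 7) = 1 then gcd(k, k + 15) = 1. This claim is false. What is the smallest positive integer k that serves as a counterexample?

For k = 1, 2 the conclusion holds.
k = 3: gcd(3, 18) = 3.
Hence k = 3 is a counterexample.

k = 3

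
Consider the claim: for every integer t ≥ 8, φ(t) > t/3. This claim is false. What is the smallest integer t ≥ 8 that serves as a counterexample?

t = 12

Check each integer t ≥ 8 in order until the claim fails.
For t = 8, 9, 10, 11 the conclusion holds.
t = 12: φ(12) = 4 and 12/3 = 4, so φ(12) ≤ 12/3.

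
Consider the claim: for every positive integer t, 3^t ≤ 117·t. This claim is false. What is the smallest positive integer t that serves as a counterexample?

t = 6

Check each positive integer t in order until 3^t > 117·t.
The first 5 eligible values, up to t = 5, all satisfy the conclusion.
t = 6: 3^t = 729 and 117·t = 702, so 729 > 702.
Hence t = 6 is a counterexample.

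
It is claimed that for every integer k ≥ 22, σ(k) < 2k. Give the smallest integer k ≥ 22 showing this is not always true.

We need the least integer k ≥ 22 for which the claim fails.
k = 22: σ(22) = 36; 36 < 44.
k = 23: σ(23) = 24; 24 < 46.
k = 24: σ(24) = 60; 60 ≥ 48.
Thus k = 24 disproves the claim, and no smaller k works.

k = 24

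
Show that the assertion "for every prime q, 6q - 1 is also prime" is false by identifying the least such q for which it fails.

A counterexample is any prime q such that 6q - 1 is not prime; we check each in order.
For q = 2, 3, 5, 7 the conclusion holds.
q = 11: 6q - 1 = 65 = 5 × 13, not prime.
So q = 11 is the smallest counterexample.

q = 11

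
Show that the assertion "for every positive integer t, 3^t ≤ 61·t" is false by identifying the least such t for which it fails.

A counterexample is any positive integer t such that 3^t > 61·t; we check each in order.
The first 5 eligible values, up to t = 5, all satisfy the conclusion.
t = 6: 3^t = 729 and 61·t = 366, so 729 > 366.

t = 6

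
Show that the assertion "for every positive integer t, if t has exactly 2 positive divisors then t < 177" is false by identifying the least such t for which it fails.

Check each positive integer t in order until t has exactly 2 positive divisors but the claim fails.
For t = 2, 3, 5, 7, …, 163, 167, 173 the conclusion holds.
t = 179: τ(179) = 2; 179 ≥ 177.
Hence t = 179 is a counterexample.

t = 179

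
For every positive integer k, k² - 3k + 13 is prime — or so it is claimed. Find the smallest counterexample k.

k = 12

A counterexample is any positive integer k such that k² - 3k + 13 is not prime; we check each in order.
For k = 1, 2, 3, 4, …, 9, 10, 11 the conclusion holds.
k = 12: k² - 3k + 13 = 121 = 11 × 11, composite.
So k = 12 is the smallest counterexample.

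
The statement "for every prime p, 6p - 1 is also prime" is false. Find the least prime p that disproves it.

Check each prime p in order until 6p - 1 is not prime.
The first 4 eligible values, up to p = 7, all satisfy the conclusion.
p = 11: 6p - 1 = 65 = 5 × 13, not prime.

p = 11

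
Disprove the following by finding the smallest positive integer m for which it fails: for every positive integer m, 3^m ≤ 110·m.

The first 5 eligible values, up to m = 5, all satisfy the conclusion.
m = 6: 3^m = 729 and 110·m = 660, so 729 > 660.

m = 6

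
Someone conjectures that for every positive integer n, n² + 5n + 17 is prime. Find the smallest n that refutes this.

We need the least positive integer n for which n² + 5n + 17 is not prime.
n = 1: n² + 5n + 17 = 23, prime.
n = 2: n² + 5n + 17 = 31, prime.
n = 3: n² + 5n + 17 = 41, prime.
n = 4: n² + 5n + 17 = 53, prime.
n = 5: n² + 5n + 17 = 67, prime.
n = 6: n² + 5n + 17 = 83, prime.
n = 7: n² + 5n + 17 = 101, prime.
n = 8: n² + 5n + 17 = 121 = 11 × 11, composite.

n = 8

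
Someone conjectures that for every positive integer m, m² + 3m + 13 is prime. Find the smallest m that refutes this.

The first 8 eligible values, up to m = 8, all satisfy the conclusion.
m = 9: m² + 3m + 13 = 121 = 11 × 11, composite.
Thus m = 9 disproves the claim, and no smaller m works.

m = 9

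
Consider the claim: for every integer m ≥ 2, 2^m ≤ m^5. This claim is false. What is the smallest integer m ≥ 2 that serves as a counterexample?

For m = 2, 3, 4, 5, …, 20, 21, 22 the conclusion holds.
m = 23: 2^m = 8388608 and m^5 = 6436343, so 8388608 > 6436343.
So m = 23 is the smallest counterexample.

m = 23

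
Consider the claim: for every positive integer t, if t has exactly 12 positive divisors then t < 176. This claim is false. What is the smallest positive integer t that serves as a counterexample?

A counterexample is any positive integer t such that t has exactly 12 positive divisors but the claim fails; we check each in order.
For t = 60, 72, 84, 90, …, 150, 156, 160 the conclusion holds.
t = 198: τ(198) = 12; 198 ≥ 176.

t = 198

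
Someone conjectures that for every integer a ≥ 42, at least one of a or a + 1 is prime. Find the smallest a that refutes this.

We need the least integer a ≥ 42 for which a, a + 1 are both composite.
For a = 42, 43 the conclusion holds.
a = 44: 44 = 2 × 22; 45 = 3 × 15 — both composite.

a = 44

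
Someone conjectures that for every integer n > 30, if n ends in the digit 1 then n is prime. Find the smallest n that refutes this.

n = 51

A counterexample is any integer n > 30 such that n ends in the digit 1 but n is not prime; we check each in order.
n = 31: 31 ends in 1 and is prime.
n = 41: 41 ends in 1 and is prime.
n = 51: 51 ends in 1; 51 = 3 × 17, composite.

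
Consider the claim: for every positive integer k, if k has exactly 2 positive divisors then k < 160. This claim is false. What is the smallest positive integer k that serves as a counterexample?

Check each positive integer k in order until k has exactly 2 positive divisors but the claim fails.
The first 37 eligible values, up to k = 157, all satisfy the conclusion.
k = 163: τ(163) = 2; 163 ≥ 160.
Hence k = 163 is a counterexample.

k = 163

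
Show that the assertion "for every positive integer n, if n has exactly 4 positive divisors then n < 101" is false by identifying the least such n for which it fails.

A counterexample is any positive integer n such that n has exactly 4 positive divisors but the claim fails; we check each in order.
For n = 6, 8, 10, 14, …, 93, 94, 95 the conclusion holds.
n = 106: τ(106) = 4; 106 ≥ 101.

n = 106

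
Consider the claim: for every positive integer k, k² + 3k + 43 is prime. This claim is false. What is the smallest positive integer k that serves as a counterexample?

k = 39

For k = 1, 2, 3, 4, …, 36, 37, 38 the conclusion holds.
k = 39: k² + 3k + 43 = 1681 = 41 × 41, composite.
Thus k = 39 disproves the claim, and no smaller k works.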